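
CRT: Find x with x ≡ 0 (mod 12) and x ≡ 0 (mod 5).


m₁ = 12, m₂ = 5, gcd = 1, so CRT applies. M = m₁·m₂ = 60
Let M₁ = M/m₁ = 5, M₂ = M/m₂ = 12
Find y₁ ≡ M₁⁻¹ (mod m₁): 5⁻¹ ≡ 5 (mod 12)
Find y₂ ≡ M₂⁻¹ (mod m₂): 12⁻¹ ≡ 3 (mod 5)
x = a₁·M₁·y₁ + a₂·M₂·y₂ = 0·5·5 + 0·12·3 = 0
Reduce mod 60: x ≡ 0
Check: 0 mod 12 = 0 ✓, 0 mod 5 = 0 ✓

x ≡ 0 (mod 60)


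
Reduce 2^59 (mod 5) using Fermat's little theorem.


Fermat's little theorem: if p is prime and gcd(a,p)=1, then a^(p-1) ≡ 1 (mod p)
p = 5 is prime, gcd(2,5) = 1
Reduce exponent: 59 mod 4 = 3
So 2^59 ≡ 2^3 (mod 5)
2^3 mod 5 = 3

2^59 ≡ 3 (mod 5)


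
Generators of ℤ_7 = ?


g generates ℤ_n iff gcd(g,n) = 1
Checking each g ∈ {1,...,6}:
gcd(1,7) = 1
gcd(2,7) = 1
gcd(3,7) = 1
gcd(4,7) = 1
gcd(5,7) = 1
gcd(6,7) = 1
Generators: {1, 2, 3, 4, 5, 6}
Number of generators = φ(7) = 6

Generators of ℤ_7 = {1, 2, 3, 4, 5, 6}


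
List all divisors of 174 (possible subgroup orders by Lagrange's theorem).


Lagrange's theorem: |H| divides |G|
|G| = 174
Divisors of 174: 1, 2, 3, 6, 29, 58, 87, 174

Possible subgroup orders: {1, 2, 3, 6, 29, 58, 87, 174}


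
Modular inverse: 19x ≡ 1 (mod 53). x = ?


Use the extended Euclidean algorithm to write 1 = 19·s + 53·t; then s mod 53 is the inverse.
Euclidean algorithm:
  19 = 0·53 + 19
  53 = 2·19 + 15
  19 = 1·15 + 4
  15 = 3·4 + 3
  4 = 1·3 + 1
  3 = 3·1 + 0
gcd(19,53) = 1
Back-substitution gives: 19·(14) + 53·(-5) = 1
So 19⁻¹ ≡ 14 ≡ 14 (mod 53)
Check: 19 × 14 = 266 ≡ 1 (mod 53) ✓

19⁻¹ ≡ 14 (mod 53)


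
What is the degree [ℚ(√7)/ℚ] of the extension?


√7 has minimal polynomial x² - 7 (irreducible over ℚ since 7 is squarefree)

[ℚ(√7)/ℚ] = 2


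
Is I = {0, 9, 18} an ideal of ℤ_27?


Check ideal conditions for I = {0, 9, 18} in ℤ_27:
(1) I is an additive subgroup? Yes
(2) For r ∈ ℤ_27 and a ∈ I: r·a ∈ I? Yes

Yes, I is an ideal of ℤ_27


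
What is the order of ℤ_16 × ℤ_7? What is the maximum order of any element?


|ℤ_16 × ℤ_7| = 16 × 7 = 112
Max element order = lcm(16,7) = 112
Cyclic? Yes (gcd=1)

|ℤ_16×ℤ_7| = 112, max element order = 112


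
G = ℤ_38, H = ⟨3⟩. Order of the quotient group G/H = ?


|⟨3⟩| = n / gcd(3, 38) = 38 / 1 = 38
H is normal (ℤ_38 is abelian).
|G/H| = |G| / |H| = 38 / 38 = 1

|G/H| = 1


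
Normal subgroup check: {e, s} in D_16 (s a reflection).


H = {e, s} in D_16 (s a reflection)
r·s·r⁻¹ = sr⁻² ≠ s for n ≥ 3, so {e, s} is not closed under conjugation

No, not a normal subgroup


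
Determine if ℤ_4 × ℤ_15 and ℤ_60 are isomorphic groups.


Comparing ℤ_4 × ℤ_15 and ℤ_60:
gcd(4,15) = 1, so ℤ_4 × ℤ_15 ≅ ℤ_60 (CRT)

Yes, ℤ_4 × ℤ_15 ≅ ℤ_60


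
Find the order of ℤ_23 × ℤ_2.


|A × B| = |A| · |B|
|ℤ_23 × ℤ_2| = 23 × 2 = 46

|ℤ_23 × ℤ_2| = 46


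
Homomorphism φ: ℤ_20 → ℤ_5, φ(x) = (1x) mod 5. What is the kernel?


Kernel = preimage of identity
ker(φ) = {x ∈ ℤ_20 : 1x ≡ 0 (mod 5)}. Since 5 | 20, φ is well-defined. The kernel is the cyclic subgroup ⟨5⟩ of ℤ_20 (order 4), i.e. {0, 5, 10, 15}

ker(φ) = {0, 5, 10, 15}


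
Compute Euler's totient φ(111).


Factor n: 111 = 3 × 37
φ(n) = n · ∏(1 - 1/p) over distinct primes p | n
φ(111) = 111 · (1 - 1/3) · (1 - 1/37) = 72

φ(111) = 72


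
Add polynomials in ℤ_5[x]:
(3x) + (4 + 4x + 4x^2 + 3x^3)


Add coefficients mod 5:
x^0: 0 + 4 = 4 (mod 5)
x^1: 3 + 4 = 2 (mod 5)
x^2: 0 + 4 = 4 (mod 5)
x^3: 0 + 3 = 3 (mod 5)
Result: 4 + 2x + 4x^2 + 3x^3

f + g = 4 + 2x + 4x^2 + 3x^3


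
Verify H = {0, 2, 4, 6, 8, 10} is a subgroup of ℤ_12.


Subgroup test for H = {0, 2, 4, 6, 8, 10} in (ℤ_12, +):
(1) 0 ∈ H? Yes
(2) Closure: for all a,b ∈ H, (a+b) mod 12 ∈ H? Yes
(3) Inverses: for all a ∈ H, -a mod 12 ∈ H? Yes

Yes, H is a subgroup of ℤ_12


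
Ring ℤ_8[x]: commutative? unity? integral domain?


ℤ_8 has zero divisors (2·4 ≡ 0), and these lift to constant zero divisors in ℤ_8[x]; so not an integral domain
Commutative: Yes
Integral domain: No
Has unity: Yes

ℤ_8[x]: Commutative=Yes, Unity=Yes


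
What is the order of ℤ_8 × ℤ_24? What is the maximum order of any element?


|ℤ_8 × ℤ_24| = 8 × 24 = 192
Max element order = lcm(8,24) = 24
Cyclic? No (gcd=8)

|ℤ_8×ℤ_24| = 192, max element order = 24


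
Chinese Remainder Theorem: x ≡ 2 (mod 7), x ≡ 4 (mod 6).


m₁ = 7, m₂ = 6, gcd = 1, so CRT applies. M = m₁·m₂ = 42
Let M₁ = M/m₁ = 6, M₂ = M/m₂ = 7
Find y₁ ≡ M₁⁻¹ (mod m₁): 6⁻¹ ≡ 6 (mod 7)
Find y₂ ≡ M₂⁻¹ (mod m₂): 7⁻¹ ≡ 1 (mod 6)
x = a₁·M₁·y₁ + a₂·M₂·y₂ = 2·6·6 + 4·7·1 = 100
Reduce mod 42: x ≡ 16
Check: 16 mod 7 = 2 ✓, 16 mod 6 = 4 ✓

x ≡ 16 (mod 42)


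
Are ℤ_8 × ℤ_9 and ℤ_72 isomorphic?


Comparing ℤ_8 × ℤ_9 and ℤ_72:
gcd(8,9) = 1, so ℤ_8 × ℤ_9 ≅ ℤ_72 (CRT)

Yes, ℤ_8 × ℤ_9 ≅ ℤ_72


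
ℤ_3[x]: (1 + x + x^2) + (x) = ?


Add coefficients mod 3:
x^0: 1 + 0 = 1 (mod 3)
x^1: 1 + 1 = 2 (mod 3)
x^2: 1 + 0 = 1 (mod 3)
Result: 1 + 2x + x^2

f + g = 1 + 2x + x^2


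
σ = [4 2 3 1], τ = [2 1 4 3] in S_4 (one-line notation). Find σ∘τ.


σ∘τ: apply τ first, then σ
1 →τ 2 →σ 2
2 →τ 1 →σ 4
3 →τ 4 →σ 1
4 →τ 3 →σ 3

σ∘τ = [2 4 1 3]


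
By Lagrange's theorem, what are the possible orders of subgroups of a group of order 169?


Lagrange's theorem: |H| divides |G|
|G| = 169
Divisors of 169: 1, 13, 169

Possible subgroup orders: {1, 13, 169}


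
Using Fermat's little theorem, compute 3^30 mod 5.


Fermat's little theorem: if p is prime and gcd(a,p)=1, then a^(p-1) ≡ 1 (mod p)
p = 5 is prime, gcd(3,5) = 1
Reduce exponent: 30 mod 4 = 2
So 3^30 ≡ 3^2 (mod 5)
3^2 mod 5 = 4

3^30 ≡ 4 (mod 5)


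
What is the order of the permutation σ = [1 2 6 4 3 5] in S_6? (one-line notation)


Cycle decomposition: (3 6 5)
Cycle lengths: 3
Order = lcm(3) = 3

ord(σ) = 3


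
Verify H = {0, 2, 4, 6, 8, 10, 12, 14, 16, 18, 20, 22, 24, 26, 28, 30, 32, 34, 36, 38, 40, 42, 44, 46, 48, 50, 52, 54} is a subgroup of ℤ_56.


Subgroup test for H = {0, 2, 4, 6, 8, 10, 12, 14, 16, 18, 20, 22, 24, 26, 28, 30, 32, 34, 36, 38, 40, 42, 44, 46, 48, 50, 52, 54} in (ℤ_56, +):
(1) 0 ∈ H? Yes
(2) Closure: for all a,b ∈ H, (a+b) mod 56 ∈ H? Yes
(3) Inverses: for all a ∈ H, -a mod 56 ∈ H? Yes

Yes, H is a subgroup of ℤ_56


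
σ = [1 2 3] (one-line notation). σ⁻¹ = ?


To find σ⁻¹, swap domain and range:
σ(1) = 1 → σ⁻¹(1) = 1
σ(2) = 2 → σ⁻¹(2) = 2
σ(3) = 3 → σ⁻¹(3) = 3

σ⁻¹ = [1 2 3]


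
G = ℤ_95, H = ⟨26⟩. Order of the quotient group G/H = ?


|⟨26⟩| = n / gcd(26, 95) = 95 / 1 = 95
H is normal (ℤ_95 is abelian).
|G/H| = |G| / |H| = 95 / 95 = 1

|G/H| = 1


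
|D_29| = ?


|D_n| = 2n (n rotations and n reflections)
|D_29| = 2×29 = 58

|D_29| = 58


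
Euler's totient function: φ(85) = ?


Factor n: 85 = 5 × 17
φ(n) = n · ∏(1 - 1/p) over distinct primes p | n
φ(85) = 85 · (1 - 1/5) · (1 - 1/17) = 64

φ(85) = 64


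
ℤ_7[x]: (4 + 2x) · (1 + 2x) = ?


Expand and collect like terms; reduce coefficients mod 7:
x^0: 4·1 = 4 ≡ 4 (mod 7)
x^1: 4·2 + 2·1 = 10 ≡ 3 (mod 7)
x^2: 2·2 = 4 ≡ 4 (mod 7)
Result: 4 + 3x + 4x^2

f · g = 4 + 3x + 4x^2


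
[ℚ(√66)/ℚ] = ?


√66 has minimal polynomial x² - 66 (irreducible over ℚ since 66 is squarefree)

[ℚ(√66)/ℚ] = 2


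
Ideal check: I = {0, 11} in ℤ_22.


Check ideal conditions for I = {0, 11} in ℤ_22:
(1) I is an additive subgroup? Yes
(2) For r ∈ ℤ_22 and a ∈ I: r·a ∈ I? Yes

Yes, I is an ideal of ℤ_22


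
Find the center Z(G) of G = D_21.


Z(G) = {g ∈ G | gx = xg for all x ∈ G}
For odd n, Z(D_n) = {e}: no nontrivial rotation commutes with all reflections

Z(D_21) = {e}


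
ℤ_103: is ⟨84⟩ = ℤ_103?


g generates ℤ_n iff gcd(g, n) = 1
gcd(84, 103) = 1
Since gcd = 1, 84 is a generator.

Yes, 84 generates ℤ_103


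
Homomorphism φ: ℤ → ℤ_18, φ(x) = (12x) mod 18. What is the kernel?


Kernel = preimage of identity
ker(φ) = {x ∈ ℤ : 12x ≡ 0 (mod 18)}. gcd(12,18) = 6, so 12x ≡ 0 (mod 18) ⟺ x ≡ 0 (mod 18/6 = 3). Hence ker(φ) = 3ℤ

ker(φ) = 3ℤ


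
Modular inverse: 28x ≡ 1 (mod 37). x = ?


Use the extended Euclidean algorithm to write 1 = 28·s + 37·t; then s mod 37 is the inverse.
Euclidean algorithm:
  28 = 0·37 + 28
  37 = 1·28 + 9
  28 = 3·9 + 1
  9 = 9·1 + 0
gcd(28,37) = 1
Back-substitution gives: 28·(4) + 37·(-3) = 1
So 28⁻¹ ≡ 4 ≡ 4 (mod 37)
Check: 28 × 4 = 112 ≡ 1 (mod 37) ✓

28⁻¹ ≡ 4 (mod 37)


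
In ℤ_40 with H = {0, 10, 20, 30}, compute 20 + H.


20 + H = {20 + h (mod 40) : h ∈ H}
20+0=20, 20+10=30, 20+20=0, 20+30=10
20 + H = {0, 10, 20, 30} = 0 + H

20 + H = {0, 10, 20, 30}


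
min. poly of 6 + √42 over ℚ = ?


Let α = 6 + √42. Then α - 6 = √42, so (α - 6)² = 42, giving α² - 12α - 6 = 0. Degree 2 and α ∉ ℚ, so this is the minimal polynomial.

Minimal polynomial: x² - 12x - 6


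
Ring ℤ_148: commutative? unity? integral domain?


ℤ_148 is a commutative ring with unity 1; 148 = 2×74 is composite, so 2·74 ≡ 0 gives zero divisors (not an integral domain)
Commutative: Yes
Integral domain: No
Has unity: Yes

ℤ_148: Commutative=Yes, Unity=Yes


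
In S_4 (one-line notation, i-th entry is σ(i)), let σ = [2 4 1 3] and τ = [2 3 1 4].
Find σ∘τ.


σ∘τ: apply τ first, then σ
1 →τ 2 →σ 4
2 →τ 3 →σ 1
3 →τ 1 →σ 2
4 →τ 4 →σ 3

σ∘τ = [4 1 2 3]


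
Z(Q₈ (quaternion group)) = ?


Z(G) = {g ∈ G | gx = xg for all x ∈ G}
In Q₈ = {±1, ±i, ±j, ±k}, only ±1 commute with every element

Z(Q₈ (quaternion group)) = {1, -1}


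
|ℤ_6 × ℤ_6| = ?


|A × B| = |A| · |B|
|ℤ_6 × ℤ_6| = 6 × 6 = 36

|ℤ_6 × ℤ_6| = 36


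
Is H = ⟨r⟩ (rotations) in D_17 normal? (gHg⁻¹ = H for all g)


H = ⟨r⟩ (rotations) in D_17
The rotation subgroup ⟨r⟩ has index 2 in D_17, so it is normal

Yes, normal subgroup


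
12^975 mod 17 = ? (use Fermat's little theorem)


Fermat's little theorem: if p is prime and gcd(a,p)=1, then a^(p-1) ≡ 1 (mod p)
p = 17 is prime, gcd(12,17) = 1
Reduce exponent: 975 mod 16 = 15
So 12^975 ≡ 12^15 (mod 17)
12^15 mod 17 = 10

12^975 ≡ 10 (mod 17)


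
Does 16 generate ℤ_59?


g generates ℤ_n iff gcd(g, n) = 1
gcd(16, 59) = 1
Since gcd = 1, 16 is a generator.

Yes, 16 generates ℤ_59


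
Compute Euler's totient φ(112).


Factor n: 112 = 2^4 × 7
φ(n) = n · ∏(1 - 1/p) over distinct primes p | n
φ(112) = 112 · (1 - 1/2) · (1 - 1/7) = 48

φ(112) = 48


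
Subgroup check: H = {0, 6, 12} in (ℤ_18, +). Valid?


Subgroup test for H = {0, 6, 12} in (ℤ_18, +):
(1) 0 ∈ H? Yes
(2) Closure: for all a,b ∈ H, (a+b) mod 18 ∈ H? Yes
(3) Inverses: for all a ∈ H, -a mod 18 ∈ H? Yes

Yes, H is a subgroup of ℤ_18


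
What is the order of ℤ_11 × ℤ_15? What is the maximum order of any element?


|ℤ_11 × ℤ_15| = 11 × 15 = 165
Max element order = lcm(11,15) = 165
Cyclic? Yes (gcd=1)

|ℤ_11×ℤ_15| = 165, max element order = 165


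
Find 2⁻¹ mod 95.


Use the extended Euclidean algorithm to write 1 = 2·s + 95·t; then s mod 95 is the inverse.
Euclidean algorithm:
  2 = 0·95 + 2
  95 = 47·2 + 1
  2 = 2·1 + 0
gcd(2,95) = 1
Back-substitution gives: 2·(-47) + 95·(1) = 1
So 2⁻¹ ≡ -47 ≡ 48 (mod 95)
Check: 2 × 48 = 96 ≡ 1 (mod 95) ✓

2⁻¹ ≡ 48 (mod 95)


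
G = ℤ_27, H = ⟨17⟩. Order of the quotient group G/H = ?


|⟨17⟩| = n / gcd(17, 27) = 27 / 1 = 27
H is normal (ℤ_27 is abelian).
|G/H| = |G| / |H| = 27 / 27 = 1

|G/H| = 1


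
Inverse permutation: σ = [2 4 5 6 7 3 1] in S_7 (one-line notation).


To find σ⁻¹, swap domain and range:
σ(1) = 2 → σ⁻¹(2) = 1
σ(2) = 4 → σ⁻¹(4) = 2
σ(3) = 5 → σ⁻¹(5) = 3
σ(4) = 6 → σ⁻¹(6) = 4
σ(5) = 7 → σ⁻¹(7) = 5
σ(6) = 3 → σ⁻¹(3) = 6
σ(7) = 1 → σ⁻¹(1) = 7

σ⁻¹ = [7 1 6 2 3 4 5]


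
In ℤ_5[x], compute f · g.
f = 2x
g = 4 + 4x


Expand and collect like terms; reduce coefficients mod 5:
x^0: 0·4 = 0 ≡ 0 (mod 5)
x^1: 0·4 + 2·4 = 8 ≡ 3 (mod 5)
x^2: 2·4 = 8 ≡ 3 (mod 5)
Result: 3x + 3x^2

f · g = 3x + 3x^2


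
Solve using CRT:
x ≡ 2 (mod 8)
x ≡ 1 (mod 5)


m₁ = 8, m₂ = 5, gcd = 1, so CRT applies. M = m₁·m₂ = 40
Let M₁ = M/m₁ = 5, M₂ = M/m₂ = 8
Find y₁ ≡ M₁⁻¹ (mod m₁): 5⁻¹ ≡ 5 (mod 8)
Find y₂ ≡ M₂⁻¹ (mod m₂): 8⁻¹ ≡ 2 (mod 5)
x = a₁·M₁·y₁ + a₂·M₂·y₂ = 2·5·5 + 1·8·2 = 66
Reduce mod 40: x ≡ 26
Check: 26 mod 8 = 2 ✓, 26 mod 5 = 1 ✓

x ≡ 26 (mod 40)


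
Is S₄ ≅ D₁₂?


Comparing S₄ and D₁₂:
S₄ has trivial center; D₁₂ has center {e, r⁶}

No, S₄ ≇ D₁₂


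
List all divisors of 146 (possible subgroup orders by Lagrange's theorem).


Lagrange's theorem: |H| divides |G|
|G| = 146
Divisors of 146: 1, 2, 73, 146

Possible subgroup orders: {1, 2, 73, 146}


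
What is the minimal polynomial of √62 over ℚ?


√62 satisfies x² - 62 = 0, irreducible over ℚ since 62 is squarefree

Minimal polynomial: x² - 62


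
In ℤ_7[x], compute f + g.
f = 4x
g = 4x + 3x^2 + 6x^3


Add coefficients mod 7:
x^0: 0 + 0 = 0 (mod 7)
x^1: 4 + 4 = 1 (mod 7)
x^2: 0 + 3 = 3 (mod 7)
x^3: 0 + 6 = 6 (mod 7)
Result: x + 3x^2 + 6x^3

f + g = x + 3x^2 + 6x^3


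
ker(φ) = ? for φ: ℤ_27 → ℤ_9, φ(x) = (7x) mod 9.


Kernel = preimage of identity
ker(φ) = {x ∈ ℤ_27 : 7x ≡ 0 (mod 9)}. Since 9 | 27, φ is well-defined. The kernel is the cyclic subgroup ⟨9⟩ of ℤ_27 (order 3), i.e. {0, 9, 18}

ker(φ) = {0, 9, 18}


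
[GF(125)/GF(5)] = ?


GF(125) = GF(5^3), so the extension degree is 3

[GF(125)/GF(5)] = 3


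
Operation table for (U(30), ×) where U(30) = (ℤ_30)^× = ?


Elements: {1, 7, 11, 13, 17, 19, 23, 29}
Operation: multiplication mod 30
Entry (a, b) = (a × b) mod 30

Cayley table:
   |  1 |  7 | 11 | 13 | 17 | 19 | 23 | 29
 1 |  1 |  7 | 11 | 13 | 17 | 19 | 23 | 29
 7 |  7 | 19 | 17 |  1 | 29 | 13 | 11 | 23
11 | 11 | 17 |  1 | 23 |  7 | 29 | 13 | 19
13 | 13 |  1 | 23 | 19 | 11 |  7 | 29 | 17
17 | 17 | 29 |  7 | 11 | 19 | 23 |  1 | 13
19 | 19 | 13 | 29 |  7 | 23 |  1 | 17 | 11
23 | 23 | 11 | 13 | 29 |  1 | 17 | 19 |  7
29 | 29 | 23 | 19 | 17 | 13 | 11 |  7 |  1


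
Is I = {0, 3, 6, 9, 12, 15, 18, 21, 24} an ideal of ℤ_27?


Check ideal conditions for I = {0, 3, 6, 9, 12, 15, 18, 21, 24} in ℤ_27:
(1) I is an additive subgroup? Yes
(2) For r ∈ ℤ_27 and a ∈ I: r·a ∈ I? Yes

Yes, I is an ideal of ℤ_27


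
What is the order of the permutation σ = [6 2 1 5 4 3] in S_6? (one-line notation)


Cycle decomposition: (1 6 3) (4 5)
Cycle lengths: 3, 2
Order = lcm(3, 2) = 6

ord(σ) = 6


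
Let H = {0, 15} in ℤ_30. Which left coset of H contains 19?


19 + H = {19 + h (mod 30) : h ∈ H}
19+0=19, 19+15=4
19 + H = {4, 19} = 4 + H

19 + H = {4, 19}


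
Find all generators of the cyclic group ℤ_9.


g generates ℤ_n iff gcd(g,n) = 1
Checking each g ∈ {1,...,8}:
gcd(1,9) = 1
gcd(2,9) = 1
gcd(3,9) = 3
gcd(4,9) = 1
gcd(5,9) = 1
gcd(6,9) = 3
gcd(7,9) = 1
gcd(8,9) = 1
Generators: {1, 2, 4, 5, 7, 8}
Number of generators = φ(9) = 6

Generators of ℤ_9 = {1, 2, 4, 5, 7, 8}


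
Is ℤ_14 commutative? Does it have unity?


ℤ_14 is a commutative ring with unity 1; 14 = 2×7 is composite, so 2·7 ≡ 0 gives zero divisors (not an integral domain)
Commutative: Yes
Integral domain: No
Has unity: Yes

ℤ_14: Commutative=Yes, Unity=Yes


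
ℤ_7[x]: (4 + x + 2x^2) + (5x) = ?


Add coefficients mod 7:
x^0: 4 + 0 = 4 (mod 7)
x^1: 1 + 5 = 6 (mod 7)
x^2: 2 + 0 = 2 (mod 7)
Result: 4 + 6x + 2x^2

f + g = 4 + 6x + 2x^2


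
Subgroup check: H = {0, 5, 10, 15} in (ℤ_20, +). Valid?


Subgroup test for H = {0, 5, 10, 15} in (ℤ_20, +):
(1) 0 ∈ H? Yes
(2) Closure: for all a,b ∈ H, (a+b) mod 20 ∈ H? Yes
(3) Inverses: for all a ∈ H, -a mod 20 ∈ H? Yes

Yes, H is a subgroup of ℤ_20


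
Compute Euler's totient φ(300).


Factor n: 300 = 2^2 × 3 × 5^2
φ(n) = n · ∏(1 - 1/p) over distinct primes p | n
φ(300) = 300 · (1 - 1/2) · (1 - 1/3) · (1 - 1/5) = 80

φ(300) = 80


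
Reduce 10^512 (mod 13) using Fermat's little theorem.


Fermat's little theorem: if p is prime and gcd(a,p)=1, then a^(p-1) ≡ 1 (mod p)
p = 13 is prime, gcd(10,13) = 1
Reduce exponent: 512 mod 12 = 8
So 10^512 ≡ 10^8 (mod 13)
10^8 mod 13 = 9

10^512 ≡ 9 (mod 13)


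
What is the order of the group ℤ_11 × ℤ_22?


|A × B| = |A| · |B|
|ℤ_11 × ℤ_22| = 11 × 22 = 242

|ℤ_11 × ℤ_22| = 242


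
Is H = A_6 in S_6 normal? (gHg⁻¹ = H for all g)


H = A_6 in S_6
A_6 has index 2 in S_6, and every subgroup of index 2 is normal

Yes, normal subgroup


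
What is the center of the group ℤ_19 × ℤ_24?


Z(G) = {g ∈ G | gx = xg for all x ∈ G}
Direct product of abelian groups is abelian, so Z(G) = G

Z(ℤ_19 × ℤ_24) = ℤ_19 × ℤ_24


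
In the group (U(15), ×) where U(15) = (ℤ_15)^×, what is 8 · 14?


Operation: multiplication mod 15
8 · 14 = (a × b) mod 15 with a = 8, b = 14

8 · 14 = 7


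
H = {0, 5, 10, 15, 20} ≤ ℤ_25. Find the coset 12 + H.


12 + H = {12 + h (mod 25) : h ∈ H}
12+0=12, 12+5=17, 12+10=22, 12+15=2, 12+20=7
12 + H = {2, 7, 12, 17, 22} = 2 + H

12 + H = {2, 7, 12, 17, 22}


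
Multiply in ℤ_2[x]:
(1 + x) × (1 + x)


Expand and collect like terms; reduce coefficients mod 2:
x^0: 1·1 = 1 ≡ 1 (mod 2)
x^1: 1·1 + 1·1 = 2 ≡ 0 (mod 2)
x^2: 1·1 = 1 ≡ 1 (mod 2)
Result: 1 + x^2

f · g = 1 + x^2


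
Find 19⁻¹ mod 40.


Use the extended Euclidean algorithm to write 1 = 19·s + 40·t; then s mod 40 is the inverse.
Euclidean algorithm:
  19 = 0·40 + 19
  40 = 2·19 + 2
  19 = 9·2 + 1
  2 = 2·1 + 0
gcd(19,40) = 1
Back-substitution gives: 19·(19) + 40·(-9) = 1
So 19⁻¹ ≡ 19 ≡ 19 (mod 40)
Check: 19 × 19 = 361 ≡ 1 (mod 40) ✓

19⁻¹ ≡ 19 (mod 40)


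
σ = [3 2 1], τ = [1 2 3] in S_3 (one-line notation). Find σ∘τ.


σ∘τ: apply τ first, then σ
1 →τ 1 →σ 3
2 →τ 2 →σ 2
3 →τ 3 →σ 1

σ∘τ = [3 2 1]


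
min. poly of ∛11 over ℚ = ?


∛11 satisfies x³ - 11 = 0, irreducible over ℚ (no rational root; 11 is not a perfect cube)

Minimal polynomial: x³ - 11


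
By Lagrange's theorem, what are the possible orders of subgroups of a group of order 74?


Lagrange's theorem: |H| divides |G|
|G| = 74
Divisors of 74: 1, 2, 37, 74

Possible subgroup orders: {1, 2, 37, 74}


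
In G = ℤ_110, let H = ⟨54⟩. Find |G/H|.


|⟨54⟩| = n / gcd(54, 110) = 110 / 2 = 55
H is normal (ℤ_110 is abelian).
|G/H| = |G| / |H| = 110 / 55 = 2

|G/H| = 2


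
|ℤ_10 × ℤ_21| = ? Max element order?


|ℤ_10 × ℤ_21| = 10 × 21 = 210
Max element order = lcm(10,21) = 210
Cyclic? Yes (gcd=1)

|ℤ_10×ℤ_21| = 210, max element order = 210


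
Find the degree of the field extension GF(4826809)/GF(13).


GF(4826809) = GF(13^6), so the extension degree is 6

[GF(4826809)/GF(13)] = 6


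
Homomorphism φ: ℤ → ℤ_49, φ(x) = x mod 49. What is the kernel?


Kernel = preimage of identity
ker(φ) = {x ∈ ℤ : x ≡ 0 (mod 49)} = 49ℤ = {0, ±49, ±98, ...}

ker(φ) = 49ℤ


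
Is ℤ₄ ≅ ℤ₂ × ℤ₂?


Comparing ℤ₄ and ℤ₂ × ℤ₂:
ℤ₄ has an element of order 4; ℤ₂×ℤ₂ has exponent 2

No, ℤ₄ ≇ ℤ₂ × ℤ₂


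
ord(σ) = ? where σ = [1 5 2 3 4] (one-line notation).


Cycle decomposition: (2 5 4 3)
Cycle lengths: 4
Order = lcm(4) = 4

ord(σ) = 4


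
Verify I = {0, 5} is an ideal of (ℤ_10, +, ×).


Check ideal conditions for I = {0, 5} in ℤ_10:
(1) I is an additive subgroup? Yes
(2) For r ∈ ℤ_10 and a ∈ I: r·a ∈ I? Yes

Yes, I is an ideal of ℤ_10


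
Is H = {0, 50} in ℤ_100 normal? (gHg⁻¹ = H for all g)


H = {0, 50} in ℤ_100
ℤ_100 is abelian; every subgroup of an abelian group is normal

Yes, normal subgroup


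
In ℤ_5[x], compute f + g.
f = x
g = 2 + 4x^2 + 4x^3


Add coefficients mod 5:
x^0: 0 + 2 = 2 (mod 5)
x^1: 1 + 0 = 1 (mod 5)
x^2: 0 + 4 = 4 (mod 5)
x^3: 0 + 4 = 4 (mod 5)
Result: 2 + x + 4x^2 + 4x^3

f + g = 2 + x + 4x^2 + 4x^3


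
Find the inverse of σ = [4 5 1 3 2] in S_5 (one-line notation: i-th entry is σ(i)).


To find σ⁻¹, swap domain and range:
σ(1) = 4 → σ⁻¹(4) = 1
σ(2) = 5 → σ⁻¹(5) = 2
σ(3) = 1 → σ⁻¹(1) = 3
σ(4) = 3 → σ⁻¹(3) = 4
σ(5) = 2 → σ⁻¹(2) = 5

σ⁻¹ = [3 5 4 1 2]


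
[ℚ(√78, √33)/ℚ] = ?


[ℚ(√78,√33):ℚ] = [ℚ(√78,√33):ℚ(√78)]·[ℚ(√78):ℚ] = 2·2 = 4

[ℚ(√78, √33)/ℚ] = 4


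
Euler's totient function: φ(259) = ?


Factor n: 259 = 7 × 37
φ(n) = n · ∏(1 - 1/p) over distinct primes p | n
φ(259) = 259 · (1 - 1/7) · (1 - 1/37) = 216

φ(259) = 216


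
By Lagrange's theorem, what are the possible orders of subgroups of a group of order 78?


Lagrange's theorem: |H| divides |G|
|G| = 78
Divisors of 78: 1, 2, 3, 6, 13, 26, 39, 78

Possible subgroup orders: {1, 2, 3, 6, 13, 26, 39, 78}


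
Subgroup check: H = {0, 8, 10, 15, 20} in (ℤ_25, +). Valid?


Subgroup test for H = {0, 8, 10, 15, 20} in (ℤ_25, +):
(1) 0 ∈ H? Yes
(2) Closure: for all a,b ∈ H, (a+b) mod 25 ∈ H? No  [counterexample: 8 + 8 = 16 ∉ H]
(3) Inverses: for all a ∈ H, -a mod 25 ∈ H? No

No, H is not a subgroup of ℤ_25


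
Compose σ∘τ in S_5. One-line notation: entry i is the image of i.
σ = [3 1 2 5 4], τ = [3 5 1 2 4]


σ∘τ: apply τ first, then σ
1 →τ 3 →σ 2
2 →τ 5 →σ 4
3 →τ 1 →σ 3
4 →τ 2 →σ 1
5 →τ 4 →σ 5

σ∘τ = [2 4 3 1 5]


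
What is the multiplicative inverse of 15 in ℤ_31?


Use the extended Euclidean algorithm to write 1 = 15·s + 31·t; then s mod 31 is the inverse.
Euclidean algorithm:
  15 = 0·31 + 15
  31 = 2·15 + 1
  15 = 15·1 + 0
gcd(15,31) = 1
Back-substitution gives: 15·(-2) + 31·(1) = 1
So 15⁻¹ ≡ -2 ≡ 29 (mod 31)
Check: 15 × 29 = 435 ≡ 1 (mod 31) ✓

15⁻¹ ≡ 29 (mod 31)


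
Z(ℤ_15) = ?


Z(G) = {g ∈ G | gx = xg for all x ∈ G}
ℤ_15 is abelian, so Z(G) = G

Z(ℤ_15) = ℤ_15


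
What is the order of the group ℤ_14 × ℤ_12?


|A × B| = |A| · |B|
|ℤ_14 × ℤ_12| = 14 × 12 = 168

|ℤ_14 × ℤ_12| = 168


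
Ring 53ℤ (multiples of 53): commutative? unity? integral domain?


53ℤ is a commutative ring under +,× but has no multiplicative identity (1 ∉ 53ℤ); it has no zero divisors, but without unity it is not an integral domain
Commutative: Yes
Integral domain: No
Has unity: No

53ℤ (multiples of 53): Commutative=Yes, Unity=No


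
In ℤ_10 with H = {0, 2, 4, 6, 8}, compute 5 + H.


5 + H = {5 + h (mod 10) : h ∈ H}
5+0=5, 5+2=7, 5+4=9, 5+6=1, 5+8=3
5 + H = {1, 3, 5, 7, 9} = 1 + H

5 + H = {1, 3, 5, 7, 9}


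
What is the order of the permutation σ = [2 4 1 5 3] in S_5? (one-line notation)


Cycle decomposition: (1 2 4 5 3)
Cycle lengths: 5
Order = lcm(5) = 5

ord(σ) = 5


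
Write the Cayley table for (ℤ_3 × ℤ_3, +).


Elements: {(0,0), (0,1), (0,2), (1,0), (1,1), (1,2), (2,0), (2,1), (2,2)}
Operation: componentwise addition mod (3, 3)
Entry (a, b) = ((a₁+b₁) mod 3, (a₂+b₂) mod 3)

Cayley table:
      | (0,0) | (0,1) | (0,2) | (1,0) | (1,1) | (1,2) | (2,0) | (2,1) | (2,2)
(0,0) | (0,0) | (0,1) | (0,2) | (1,0) | (1,1) | (1,2) | (2,0) | (2,1) | (2,2)
(0,1) | (0,1) | (0,2) | (0,0) | (1,1) | (1,2) | (1,0) | (2,1) | (2,2) | (2,0)
(0,2) | (0,2) | (0,0) | (0,1) | (1,2) | (1,0) | (1,1) | (2,2) | (2,0) | (2,1)
(1,0) | (1,0) | (1,1) | (1,2) | (2,0) | (2,1) | (2,2) | (0,0) | (0,1) | (0,2)
(1,1) | (1,1) | (1,2) | (1,0) | (2,1) | (2,2) | (2,0) | (0,1) | (0,2) | (0,0)
(1,2) | (1,2) | (1,0) | (1,1) | (2,2) | (2,0) | (2,1) | (0,2) | (0,0) | (0,1)
(2,0) | (2,0) | (2,1) | (2,2) | (0,0) | (0,1) | (0,2) | (1,0) | (1,1) | (1,2)
(2,1) | (2,1) | (2,2) | (2,0) | (0,1) | (0,2) | (0,0) | (1,1) | (1,2) | (1,0)
(2,2) | (2,2) | (2,0) | (2,1) | (0,2) | (0,0) | (0,1) | (1,2) | (1,0) | (1,1)


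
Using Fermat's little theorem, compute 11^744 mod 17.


Fermat's little theorem: if p is prime and gcd(a,p)=1, then a^(p-1) ≡ 1 (mod p)
p = 17 is prime, gcd(11,17) = 1
Reduce exponent: 744 mod 16 = 8
So 11^744 ≡ 11^8 (mod 17)
11^8 mod 17 = 16

11^744 ≡ 16 (mod 17)


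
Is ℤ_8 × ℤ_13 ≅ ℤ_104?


Comparing ℤ_8 × ℤ_13 and ℤ_104:
gcd(8,13) = 1, so ℤ_8 × ℤ_13 ≅ ℤ_104 (CRT)

Yes, ℤ_8 × ℤ_13 ≅ ℤ_104


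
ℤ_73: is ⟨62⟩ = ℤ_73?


g generates ℤ_n iff gcd(g, n) = 1
gcd(62, 73) = 1
Since gcd = 1, 62 is a generator.

Yes, 62 generates ℤ_73


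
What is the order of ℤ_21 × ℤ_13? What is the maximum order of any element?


|ℤ_21 × ℤ_13| = 21 × 13 = 273
Max element order = lcm(21,13) = 273
Cyclic? Yes (gcd=1)

|ℤ_21×ℤ_13| = 273, max element order = 273


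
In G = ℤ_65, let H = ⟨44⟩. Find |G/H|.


|⟨44⟩| = n / gcd(44, 65) = 65 / 1 = 65
H is normal (ℤ_65 is abelian).
|G/H| = |G| / |H| = 65 / 65 = 1

|G/H| = 1


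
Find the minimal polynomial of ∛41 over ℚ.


∛41 satisfies x³ - 41 = 0, irreducible over ℚ (no rational root; 41 is not a perfect cube)

Minimal polynomial: x³ - 41


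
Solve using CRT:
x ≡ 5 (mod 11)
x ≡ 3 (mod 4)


m₁ = 11, m₂ = 4, gcd = 1, so CRT applies. M = m₁·m₂ = 44
Let M₁ = M/m₁ = 4, M₂ = M/m₂ = 11
Find y₁ ≡ M₁⁻¹ (mod m₁): 4⁻¹ ≡ 3 (mod 11)
Find y₂ ≡ M₂⁻¹ (mod m₂): 11⁻¹ ≡ 3 (mod 4)
x = a₁·M₁·y₁ + a₂·M₂·y₂ = 5·4·3 + 3·11·3 = 159
Reduce mod 44: x ≡ 27
Check: 27 mod 11 = 5 ✓, 27 mod 4 = 3 ✓

x ≡ 27 (mod 44)


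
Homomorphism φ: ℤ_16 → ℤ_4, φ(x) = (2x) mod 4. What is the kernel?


Kernel = preimage of identity
ker(φ) = {x ∈ ℤ_16 : 2x ≡ 0 (mod 4)}. Since 4 | 16, φ is well-defined. The kernel is the cyclic subgroup ⟨2⟩ of ℤ_16 (order 8), i.e. {0, 2, 4, 6, 8, 10, 12, 14}

ker(φ) = {0, 2, 4, 6, 8, 10, 12, 14}


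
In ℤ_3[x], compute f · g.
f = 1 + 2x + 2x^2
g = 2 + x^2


Expand and collect like terms; reduce coefficients mod 3:
x^0: 1·2 = 2 ≡ 2 (mod 3)
x^1: 1·0 + 2·2 = 4 ≡ 1 (mod 3)
x^2: 1·1 + 2·0 + 2·2 = 5 ≡ 2 (mod 3)
x^3: 2·1 + 2·0 = 2 ≡ 2 (mod 3)
x^4: 2·1 = 2 ≡ 2 (mod 3)
Result: 2 + x + 2x^2 + 2x^3 + 2x^4

f · g = 2 + x + 2x^2 + 2x^3 + 2x^4


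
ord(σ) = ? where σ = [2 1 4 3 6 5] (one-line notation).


Cycle decomposition: (1 2) (3 4) (5 6)
Cycle lengths: 2, 2, 2
Order = lcm(2, 2, 2) = 2

ord(σ) = 2


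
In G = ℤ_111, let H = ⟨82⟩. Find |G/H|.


|⟨82⟩| = n / gcd(82, 111) = 111 / 1 = 111
H is normal (ℤ_111 is abelian).
|G/H| = |G| / |H| = 111 / 111 = 1

|G/H| = 1


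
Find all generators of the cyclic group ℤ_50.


g generates ℤ_n iff gcd(g,n) = 1
Prime factors of 50: 2, 5
Generators are g ∈ {1,...,49} not divisible by any of these primes.
Generators: {1, 3, 7, 9, 11, 13, 17, 19, 21, 23, 27, 29, 31, 33, 37, 39, 41, 43, 47, 49}
Number of generators = φ(50) = 20

Generators of ℤ_50 = {1, 3, 7, 9, 11, 13, 17, 19, 21, 23, 27, 29, 31, 33, 37, 39, 41, 43, 47, 49}


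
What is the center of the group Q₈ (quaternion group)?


Z(G) = {g ∈ G | gx = xg for all x ∈ G}
In Q₈ = {±1, ±i, ±j, ±k}, only ±1 commute with every element

Z(Q₈ (quaternion group)) = {1, -1}


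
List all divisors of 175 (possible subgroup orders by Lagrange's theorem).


Lagrange's theorem: |H| divides |G|
|G| = 175
Divisors of 175: 1, 5, 7, 25, 35, 175

Possible subgroup orders: {1, 5, 7, 25, 35, 175}


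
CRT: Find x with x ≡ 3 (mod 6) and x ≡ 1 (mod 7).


m₁ = 6, m₂ = 7, gcd = 1, so CRT applies. M = m₁·m₂ = 42
Let M₁ = M/m₁ = 7, M₂ = M/m₂ = 6
Find y₁ ≡ M₁⁻¹ (mod m₁): 7⁻¹ ≡ 1 (mod 6)
Find y₂ ≡ M₂⁻¹ (mod m₂): 6⁻¹ ≡ 6 (mod 7)
x = a₁·M₁·y₁ + a₂·M₂·y₂ = 3·7·1 + 1·6·6 = 57
Reduce mod 42: x ≡ 15
Check: 15 mod 6 = 3 ✓, 15 mod 7 = 1 ✓

x ≡ 15 (mod 42)


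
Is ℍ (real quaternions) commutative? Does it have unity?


quaternion multiplication is non-commutative (ij = k ≠ ji = -k); has unity 1; a division ring but not an integral domain since integral domains are commutative by convention
Commutative: No
Integral domain: No
Has unity: Yes

ℍ (real quaternions): Commutative=No, Unity=Yes


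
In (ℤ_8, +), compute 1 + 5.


Operation: addition mod 8
1 + 5 = (a + b) mod 8 with a = 1, b = 5

1 + 5 = 6


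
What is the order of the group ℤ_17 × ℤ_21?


|A × B| = |A| · |B|
|ℤ_17 × ℤ_21| = 17 × 21 = 357

|ℤ_17 × ℤ_21| = 357


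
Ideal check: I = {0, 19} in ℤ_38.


Check ideal conditions for I = {0, 19} in ℤ_38:
(1) I is an additive subgroup? Yes
(2) For r ∈ ℤ_38 and a ∈ I: r·a ∈ I? Yes

Yes, I is an ideal of ℤ_38


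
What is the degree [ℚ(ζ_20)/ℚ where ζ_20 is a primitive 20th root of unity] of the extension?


[ℚ(ζ_n):ℚ] = deg Φ_n(x) = φ(n). Here φ(20) = 8

[ℚ(ζ_20)/ℚ where ζ_20 is a primitive 20th root of unity] = 8


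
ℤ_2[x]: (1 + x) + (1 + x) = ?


Add coefficients mod 2:
x^0: 1 + 1 = 0 (mod 2)
x^1: 1 + 1 = 0 (mod 2)
Result: 0

f + g = 0


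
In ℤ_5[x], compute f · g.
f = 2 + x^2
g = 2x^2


Expand and collect like terms; reduce coefficients mod 5:
x^0: 2·0 = 0 ≡ 0 (mod 5)
x^1: 2·0 + 0·0 = 0 ≡ 0 (mod 5)
x^2: 2·2 + 0·0 + 1·0 = 4 ≡ 4 (mod 5)
x^3: 0·2 + 1·0 = 0 ≡ 0 (mod 5)
x^4: 1·2 = 2 ≡ 2 (mod 5)
Result: 4x^2 + 2x^4

f · g = 4x^2 + 2x^4


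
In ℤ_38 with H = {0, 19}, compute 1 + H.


1 + H = {1 + h (mod 38) : h ∈ H}
1+0=1, 1+19=20

1 + H = {1, 20}


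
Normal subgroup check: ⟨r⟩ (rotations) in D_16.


H = ⟨r⟩ (rotations) in D_16
The rotation subgroup ⟨r⟩ has index 2 in D_16, so it is normal

Yes, normal subgroup


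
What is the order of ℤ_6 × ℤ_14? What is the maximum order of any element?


|ℤ_6 × ℤ_14| = 6 × 14 = 84
Max element order = lcm(6,14) = 42
Cyclic? No (gcd=2)

|ℤ_6×ℤ_14| = 84, max element order = 42


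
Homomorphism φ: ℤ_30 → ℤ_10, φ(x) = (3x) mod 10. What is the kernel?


Kernel = preimage of identity
ker(φ) = {x ∈ ℤ_30 : 3x ≡ 0 (mod 10)}. Since 10 | 30, φ is well-defined. The kernel is the cyclic subgroup ⟨10⟩ of ℤ_30 (order 3), i.e. {0, 10, 20}

ker(φ) = {0, 10, 20}


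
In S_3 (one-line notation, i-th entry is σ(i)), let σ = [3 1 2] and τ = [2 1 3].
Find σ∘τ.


σ∘τ: apply τ first, then σ
1 →τ 2 →σ 1
2 →τ 1 →σ 3
3 →τ 3 →σ 2

σ∘τ = [1 3 2]


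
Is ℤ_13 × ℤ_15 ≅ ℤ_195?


Comparing ℤ_13 × ℤ_15 and ℤ_195:
gcd(13,15) = 1, so ℤ_13 × ℤ_15 ≅ ℤ_195 (CRT)

Yes, ℤ_13 × ℤ_15 ≅ ℤ_195


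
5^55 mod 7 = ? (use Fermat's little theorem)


Fermat's little theorem: if p is prime and gcd(a,p)=1, then a^(p-1) ≡ 1 (mod p)
p = 7 is prime, gcd(5,7) = 1
Reduce exponent: 55 mod 6 = 1
So 5^55 ≡ 5^1 (mod 7)
5^1 mod 7 = 5

5^55 ≡ 5 (mod 7)


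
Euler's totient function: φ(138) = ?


Factor n: 138 = 2 × 3 × 23
φ(n) = n · ∏(1 - 1/p) over distinct primes p | n
φ(138) = 138 · (1 - 1/2) · (1 - 1/3) · (1 - 1/23) = 44

φ(138) = 44


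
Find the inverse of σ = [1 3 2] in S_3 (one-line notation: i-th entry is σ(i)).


To find σ⁻¹, swap domain and range:
σ(1) = 1 → σ⁻¹(1) = 1
σ(2) = 3 → σ⁻¹(3) = 2
σ(3) = 2 → σ⁻¹(2) = 3

σ⁻¹ = [1 3 2]


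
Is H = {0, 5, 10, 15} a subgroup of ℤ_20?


Subgroup test for H = {0, 5, 10, 15} in (ℤ_20, +):
(1) 0 ∈ H? Yes
(2) Closure: for all a,b ∈ H, (a+b) mod 20 ∈ H? Yes
(3) Inverses: for all a ∈ H, -a mod 20 ∈ H? Yes

Yes, H is a subgroup of ℤ_20


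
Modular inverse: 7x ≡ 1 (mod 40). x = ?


Use the extended Euclidean algorithm to write 1 = 7·s + 40·t; then s mod 40 is the inverse.
Euclidean algorithm:
  7 = 0·40 + 7
  40 = 5·7 + 5
  7 = 1·5 + 2
  5 = 2·2 + 1
  2 = 2·1 + 0
gcd(7,40) = 1
Back-substitution gives: 7·(-17) + 40·(3) = 1
So 7⁻¹ ≡ -17 ≡ 23 (mod 40)
Check: 7 × 23 = 161 ≡ 1 (mod 40) ✓

7⁻¹ ≡ 23 (mod 40)


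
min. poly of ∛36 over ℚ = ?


∛36 satisfies x³ - 36 = 0, irreducible over ℚ (no rational root; 36 is not a perfect cube)

Minimal polynomial: x³ - 36


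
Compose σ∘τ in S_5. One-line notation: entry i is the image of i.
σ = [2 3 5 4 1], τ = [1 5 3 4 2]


σ∘τ: apply τ first, then σ
1 →τ 1 →σ 2
2 →τ 5 →σ 1
3 →τ 3 →σ 5
4 →τ 4 →σ 4
5 →τ 2 →σ 3

σ∘τ = [2 1 5 4 3]


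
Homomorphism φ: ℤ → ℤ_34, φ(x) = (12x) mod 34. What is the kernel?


Kernel = preimage of identity
ker(φ) = {x ∈ ℤ : 12x ≡ 0 (mod 34)}. gcd(12,34) = 2, so 12x ≡ 0 (mod 34) ⟺ x ≡ 0 (mod 34/2 = 17). Hence ker(φ) = 17ℤ

ker(φ) = 17ℤ


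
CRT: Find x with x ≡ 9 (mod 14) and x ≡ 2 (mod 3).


m₁ = 14, m₂ = 3, gcd = 1, so CRT applies. M = m₁·m₂ = 42
Let M₁ = M/m₁ = 3, M₂ = M/m₂ = 14
Find y₁ ≡ M₁⁻¹ (mod m₁): 3⁻¹ ≡ 5 (mod 14)
Find y₂ ≡ M₂⁻¹ (mod m₂): 14⁻¹ ≡ 2 (mod 3)
x = a₁·M₁·y₁ + a₂·M₂·y₂ = 9·3·5 + 2·14·2 = 191
Reduce mod 42: x ≡ 23
Check: 23 mod 14 = 9 ✓, 23 mod 3 = 2 ✓

x ≡ 23 (mod 42)


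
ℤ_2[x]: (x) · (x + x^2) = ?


Expand and collect like terms; reduce coefficients mod 2:
x^0: 0·0 = 0 ≡ 0 (mod 2)
x^1: 0·1 + 1·0 = 0 ≡ 0 (mod 2)
x^2: 0·1 + 1·1 = 1 ≡ 1 (mod 2)
x^3: 1·1 = 1 ≡ 1 (mod 2)
Result: x^2 + x^3

f · g = x^2 + x^3


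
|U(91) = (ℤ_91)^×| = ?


U(n) is the group of units mod n; |U(n)| = φ(n)
|U(91)| = φ(91) = 72

|U(91) = (ℤ_91)^×| = 72


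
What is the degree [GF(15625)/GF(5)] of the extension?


GF(15625) = GF(5^6), so the extension degree is 6

[GF(15625)/GF(5)] = 6


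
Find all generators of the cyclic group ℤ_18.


g generates ℤ_n iff gcd(g,n) = 1
Prime factors of 18: 2, 3
Generators are g ∈ {1,...,17} not divisible by any of these primes.
Generators: {1, 5, 7, 11, 13, 17}
Number of generators = φ(18) = 6

Generators of ℤ_18 = {1, 5, 7, 11, 13, 17}


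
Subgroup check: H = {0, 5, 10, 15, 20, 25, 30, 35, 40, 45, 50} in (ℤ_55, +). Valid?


Subgroup test for H = {0, 5, 10, 15, 20, 25, 30, 35, 40, 45, 50} in (ℤ_55, +):
(1) 0 ∈ H? Yes
(2) Closure: for all a,b ∈ H, (a+b) mod 55 ∈ H? Yes
(3) Inverses: for all a ∈ H, -a mod 55 ∈ H? Yes

Yes, H is a subgroup of ℤ_55


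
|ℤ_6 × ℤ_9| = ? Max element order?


|ℤ_6 × ℤ_9| = 6 × 9 = 54
Max element order = lcm(6,9) = 18
Cyclic? No (gcd=3)

|ℤ_6×ℤ_9| = 54, max element order = 18


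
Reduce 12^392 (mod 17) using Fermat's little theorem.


Fermat's little theorem: if p is prime and gcd(a,p)=1, then a^(p-1) ≡ 1 (mod p)
p = 17 is prime, gcd(12,17) = 1
Reduce exponent: 392 mod 16 = 8
So 12^392 ≡ 12^8 (mod 17)
12^8 mod 17 = 16

12^392 ≡ 16 (mod 17)


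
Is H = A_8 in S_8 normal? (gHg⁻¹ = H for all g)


H = A_8 in S_8
A_8 has index 2 in S_8, and every subgroup of index 2 is normal

Yes, normal subgroup


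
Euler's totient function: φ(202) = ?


Factor n: 202 = 2 × 101
φ(n) = n · ∏(1 - 1/p) over distinct primes p | n
φ(202) = 202 · (1 - 1/2) · (1 - 1/101) = 100

φ(202) = 100


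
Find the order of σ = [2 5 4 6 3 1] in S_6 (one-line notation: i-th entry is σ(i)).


Cycle decomposition: (1 2 5 3 4 6)
Cycle lengths: 6
Order = lcm(6) = 6

ord(σ) = 6


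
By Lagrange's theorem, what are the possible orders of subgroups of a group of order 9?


Lagrange's theorem: |H| divides |G|
|G| = 9
Divisors of 9: 1, 3, 9

Possible subgroup orders: {1, 3, 9}


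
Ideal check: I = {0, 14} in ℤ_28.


Check ideal conditions for I = {0, 14} in ℤ_28:
(1) I is an additive subgroup? Yes
(2) For r ∈ ℤ_28 and a ∈ I: r·a ∈ I? Yes

Yes, I is an ideal of ℤ_28


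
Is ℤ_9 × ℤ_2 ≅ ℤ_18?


Comparing ℤ_9 × ℤ_2 and ℤ_18:
gcd(9,2) = 1, so ℤ_9 × ℤ_2 ≅ ℤ_18 (CRT)

Yes, ℤ_9 × ℤ_2 ≅ ℤ_18


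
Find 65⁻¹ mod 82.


Use the extended Euclidean algorithm to write 1 = 65·s + 82·t; then s mod 82 is the inverse.
Euclidean algorithm:
  65 = 0·82 + 65
  82 = 1·65 + 17
  65 = 3·17 + 14
  17 = 1·14 + 3
  14 = 4·3 + 2
  3 = 1·2 + 1
  2 = 2·1 + 0
gcd(65,82) = 1
Back-substitution gives: 65·(-29) + 82·(23) = 1
So 65⁻¹ ≡ -29 ≡ 53 (mod 82)
Check: 65 × 53 = 3445 ≡ 1 (mod 82) ✓

65⁻¹ ≡ 53 (mod 82)


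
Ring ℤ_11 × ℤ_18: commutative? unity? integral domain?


Direct product ring; commutative with unity (1,1); but (1,0)·(0,1) = (0,0) gives zero divisors, so not an integral domain
Commutative: Yes
Integral domain: No
Has unity: Yes

ℤ_11 × ℤ_18: Commutative=Yes, Unity=Yes


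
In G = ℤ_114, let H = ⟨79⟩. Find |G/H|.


|⟨79⟩| = n / gcd(79, 114) = 114 / 1 = 114
H is normal (ℤ_114 is abelian).
|G/H| = |G| / |H| = 114 / 114 = 1

|G/H| = 1


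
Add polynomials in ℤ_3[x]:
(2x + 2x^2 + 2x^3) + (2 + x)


Add coefficients mod 3:
x^0: 0 + 2 = 2 (mod 3)
x^1: 2 + 1 = 0 (mod 3)
x^2: 2 + 0 = 2 (mod 3)
x^3: 2 + 0 = 2 (mod 3)
Result: 2 + 2x^2 + 2x^3

f + g = 2 + 2x^2 + 2x^3


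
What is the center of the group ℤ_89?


Z(G) = {g ∈ G | gx = xg for all x ∈ G}
ℤ_89 is abelian, so Z(G) = G

Z(ℤ_89) = ℤ_89


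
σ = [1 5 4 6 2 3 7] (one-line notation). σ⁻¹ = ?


To find σ⁻¹, swap domain and range:
σ(1) = 1 → σ⁻¹(1) = 1
σ(2) = 5 → σ⁻¹(5) = 2
σ(3) = 4 → σ⁻¹(4) = 3
σ(4) = 6 → σ⁻¹(6) = 4
σ(5) = 2 → σ⁻¹(2) = 5
σ(6) = 3 → σ⁻¹(3) = 6
σ(7) = 7 → σ⁻¹(7) = 7

σ⁻¹ = [1 5 6 3 2 4 7]


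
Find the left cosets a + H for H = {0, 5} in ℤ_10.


H = {0, 5}, |H| = 2
Number of cosets = |G|/|H| = 10/2 = 5
0 + H = {0, 5}
1 + H = {1, 6}
2 + H = {2, 7}
3 + H = {3, 8}
4 + H = {4, 9}

Cosets: 0+H={0,5}; 1+H={1,6}; 2+H={2,7}; 3+H={3,8}; 4+H={4,9}


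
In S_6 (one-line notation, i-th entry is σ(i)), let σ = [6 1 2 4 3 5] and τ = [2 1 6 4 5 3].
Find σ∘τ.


σ∘τ: apply τ first, then σ
1 →τ 2 →σ 1
2 →τ 1 →σ 6
3 →τ 6 →σ 5
4 →τ 4 →σ 4
5 →τ 5 →σ 3
6 →τ 3 →σ 2

σ∘τ = [1 6 5 4 3 2]


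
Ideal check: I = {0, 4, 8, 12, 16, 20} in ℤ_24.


Check ideal conditions for I = {0, 4, 8, 12, 16, 20} in ℤ_24:
(1) I is an additive subgroup? Yes
(2) For r ∈ ℤ_24 and a ∈ I: r·a ∈ I? Yes

Yes, I is an ideal of ℤ_24


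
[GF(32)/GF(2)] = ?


GF(32) = GF(2^5), so the extension degree is 5

[GF(32)/GF(2)] = 5


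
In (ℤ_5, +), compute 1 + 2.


Operation: addition mod 5
1 + 2 = (a + b) mod 5 with a = 1, b = 2

1 + 2 = 3


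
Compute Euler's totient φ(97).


Factor n: 97 = 97
φ(n) = n · ∏(1 - 1/p) over distinct primes p | n
φ(97) = 97 · (1 - 1/97) = 96

φ(97) = 96


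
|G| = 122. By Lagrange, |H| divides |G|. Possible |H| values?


Lagrange's theorem: |H| divides |G|
|G| = 122
Divisors of 122: 1, 2, 61, 122

Possible subgroup orders: {1, 2, 61, 122}


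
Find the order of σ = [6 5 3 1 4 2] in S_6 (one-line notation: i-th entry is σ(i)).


Cycle decomposition: (1 6 2 5 4)
Cycle lengths: 5
Order = lcm(5) = 5

ord(σ) = 5
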